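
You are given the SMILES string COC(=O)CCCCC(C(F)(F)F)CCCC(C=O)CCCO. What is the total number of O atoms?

Scan the SMILES for O atoms (remember two-letter symbols like Cl and Br are single atoms).
Oxygen count: 4.

4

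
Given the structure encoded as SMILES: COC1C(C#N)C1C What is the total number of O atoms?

Scan the SMILES for O atoms (remember two-letter symbols like Cl and Br are single atoms).
Oxygen count: 1.

1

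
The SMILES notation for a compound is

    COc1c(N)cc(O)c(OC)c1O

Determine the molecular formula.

C8H11NO4

Walk through each heavy atom and fill implicit hydrogens from standard valence (C 4, N 3, O 2, S 2, halogen 1); for lowercase aromatic atoms, an aromatic c carries 1 H when it has two neighbours and 0 H with three, and aromatic n carries 0 H:
  atom 1: C, bond orders sum to 1 (valence 4) → 3 H
  atom 2: O, bond orders sum to 2 (valence 2) → 0 H
  atom 3: aromatic c, 3 neighbours → 0 H
  atom 4: aromatic c, 3 neighbours → 0 H
  atom 5: N, bond orders sum to 1 (valence 3) → 2 H
  atom 6: aromatic c, 2 neighbours → 1 H
  atom 7: aromatic c, 3 neighbours → 0 H
  atom 8: O, bond orders sum to 1 (valence 2) → 1 H
  atom 9: aromatic c, 3 neighbours → 0 H
  atom 10: O, bond orders sum to 2 (valence 2) → 0 H
  atom 11: C, bond orders sum to 1 (valence 4) → 3 H
  atom 12: aromatic c, 3 neighbours → 0 H
  atom 13: O, bond orders sum to 1 (valence 2) → 1 H
Totals → C:8, H:11, N:1, O:4.
In Hill order: C8H11NO4.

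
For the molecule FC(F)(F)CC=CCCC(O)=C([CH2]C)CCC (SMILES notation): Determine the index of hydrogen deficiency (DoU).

2

Molecular formula: C13H21F3O.
DoU = (2C + 2 + N − H − X) / 2, where X is the halogen count and O/S are ignored.
    = (2·13 + 2 + 0 − 21 − 3) / 2 = 4 / 2 = 2.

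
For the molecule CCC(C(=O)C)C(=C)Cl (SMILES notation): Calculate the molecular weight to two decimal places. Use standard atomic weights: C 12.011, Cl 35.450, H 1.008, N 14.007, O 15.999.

First, the molecular formula is C7H11ClO (counting implicit H from valence).
  C: 7 × 12.011 = 84.077
  Cl: 1 × 35.450 = 35.450
  H: 11 × 1.008 = 11.088
  O: 1 × 15.999 = 15.999
Sum: 7×12.011 + 1×35.450 + 11×1.008 + 1×15.999 = 146.614 → 146.61 g/mol.

146.61 g/mol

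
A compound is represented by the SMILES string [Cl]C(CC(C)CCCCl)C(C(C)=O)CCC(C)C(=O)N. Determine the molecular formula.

C15H27Cl2NO2

Walk through each heavy atom and fill implicit hydrogens from standard valence (C 4, N 3, O 2, S 2, halogen 1):
  atom 1: Cl with explicit H count 0
  atom 2: C, bond orders sum to 3 (valence 4) → 1 H
  atom 3: C, bond orders sum to 2 (valence 4) → 2 H
  atom 4: C, bond orders sum to 3 (valence 4) → 1 H
  atom 5: C, bond orders sum to 1 (valence 4) → 3 H
  atom 6: C, bond orders sum to 2 (valence 4) → 2 H
  atom 7: C, bond orders sum to 2 (valence 4) → 2 H
  atom 8: C, bond orders sum to 2 (valence 4) → 2 H
  atom 9: Cl (halogen, monovalent) → 0 H
  atom 10: C, bond orders sum to 3 (valence 4) → 1 H
  atom 11: C, bond orders sum to 4 (valence 4) → 0 H
  atom 12: C, bond orders sum to 1 (valence 4) → 3 H
  atom 13: O, bond orders sum to 2 (valence 2) → 0 H
  atom 14: C, bond orders sum to 2 (valence 4) → 2 H
  atom 15: C, bond orders sum to 2 (valence 4) → 2 H
  atom 16: C, bond orders sum to 3 (valence 4) → 1 H
  atom 17: C, bond orders sum to 1 (valence 4) → 3 H
  atom 18: C, bond orders sum to 4 (valence 4) → 0 H
  atom 19: O, bond orders sum to 2 (valence 2) → 0 H
  atom 20: N, bond orders sum to 1 (valence 3) → 2 H
Totals → C:15, H:27, Cl:2, N:1, O:2.
In Hill order: C15H27Cl2NO2.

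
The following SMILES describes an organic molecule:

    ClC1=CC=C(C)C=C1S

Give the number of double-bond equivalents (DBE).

Degree of unsaturation = (number of rings) + (number of π bonds).
Ring closures in the SMILES: 1.
π bonds: 3 double bonds (each 1 DoU) → 3 DoU from unsaturation.
Total DoU = 1 + 3 = 4.

4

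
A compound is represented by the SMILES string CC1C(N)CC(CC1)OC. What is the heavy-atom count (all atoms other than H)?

Every atom symbol written in the SMILES (organic subset) is one heavy atom; implicit H are not written.
Heavy atoms by element → C:8, N:1, O:1.
Total: 10.

10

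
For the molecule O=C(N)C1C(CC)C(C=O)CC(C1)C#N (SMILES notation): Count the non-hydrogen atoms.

Every atom symbol written in the SMILES (organic subset) is one heavy atom; implicit H are not written.
Heavy atoms by element → C:11, N:2, O:2.
Total: 15.

15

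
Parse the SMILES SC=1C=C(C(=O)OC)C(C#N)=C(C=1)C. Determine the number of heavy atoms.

Every atom symbol written in the SMILES (organic subset) is one heavy atom; implicit H are not written.
Heavy atoms by element → C:10, N:1, O:2, S:1.
Total: 14.

14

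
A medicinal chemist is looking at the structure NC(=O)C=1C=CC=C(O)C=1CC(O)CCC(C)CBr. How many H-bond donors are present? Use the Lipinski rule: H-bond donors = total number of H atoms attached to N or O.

4

Donors: find every N or O and count the H atoms it carries.
  atom 1 (N): bond orders sum to 1 → 2 H
  atom 3 (O): bond orders sum to 2 → 0 H
  atom 9 (O): bond orders sum to 1 → 1 H
  atom 13 (O): bond orders sum to 1 → 1 H
Lipinski HBD = 4.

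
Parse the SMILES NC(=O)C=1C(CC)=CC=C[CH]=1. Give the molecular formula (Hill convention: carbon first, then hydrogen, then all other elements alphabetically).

C9H11NO

Walk through each heavy atom and fill implicit hydrogens from standard valence (C 4, N 3, O 2, S 2, halogen 1):
  atom 1: N, bond orders sum to 1 (valence 3) → 2 H
  atom 2: C, bond orders sum to 4 (valence 4) → 0 H
  atom 3: O, bond orders sum to 2 (valence 2) → 0 H
  atom 4: C, bond orders sum to 4 (valence 4) → 0 H
  atom 5: C, bond orders sum to 4 (valence 4) → 0 H
  atom 6: C, bond orders sum to 2 (valence 4) → 2 H
  atom 7: C, bond orders sum to 1 (valence 4) → 3 H
  atom 8: C, bond orders sum to 3 (valence 4) → 1 H
  atom 9: C, bond orders sum to 3 (valence 4) → 1 H
  atom 10: C, bond orders sum to 3 (valence 4) → 1 H
  atom 11: C with explicit H count 1
Totals → C:9, H:11, N:1, O:1.
In Hill order: C9H11NO.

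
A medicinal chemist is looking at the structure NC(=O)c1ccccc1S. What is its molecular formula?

C7H7NOS

Walk through each heavy atom and fill implicit hydrogens from standard valence (C 4, N 3, O 2, S 2, halogen 1); for lowercase aromatic atoms, an aromatic c carries 1 H when it has two neighbours and 0 H with three, and aromatic n carries 0 H:
  atom 1: N, bond orders sum to 1 (valence 3) → 2 H
  atom 2: C, bond orders sum to 4 (valence 4) → 0 H
  atom 3: O, bond orders sum to 2 (valence 2) → 0 H
  atom 4: aromatic c, 3 neighbours → 0 H
  atom 5: aromatic c, 2 neighbours → 1 H
  atom 6: aromatic c, 2 neighbours → 1 H
  atom 7: aromatic c, 2 neighbours → 1 H
  atom 8: aromatic c, 2 neighbours → 1 H
  atom 9: aromatic c, 3 neighbours → 0 H
  atom 10: S, bond orders sum to 1 (valence 2) → 1 H
Totals → C:7, H:7, N:1, O:1, S:1.
In Hill order: C7H7NOS.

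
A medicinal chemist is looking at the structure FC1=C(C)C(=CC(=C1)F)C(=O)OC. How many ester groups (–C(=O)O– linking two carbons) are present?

The ester motif appears at heavy-atom position 10 in the SMILES.
Ester count: 1.

1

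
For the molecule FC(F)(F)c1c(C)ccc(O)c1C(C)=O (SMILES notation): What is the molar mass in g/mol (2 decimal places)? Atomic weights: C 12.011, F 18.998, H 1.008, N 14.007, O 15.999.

First, the molecular formula is C10H9F3O2 (counting implicit H from valence).
  C: 10 × 12.011 = 120.110
  F: 3 × 18.998 = 56.994
  H: 9 × 1.008 = 9.072
  O: 2 × 15.999 = 31.998
Sum: 10×12.011 + 3×18.998 + 9×1.008 + 2×15.999 = 218.174 → 218.17 g/mol.

218.17 g/mol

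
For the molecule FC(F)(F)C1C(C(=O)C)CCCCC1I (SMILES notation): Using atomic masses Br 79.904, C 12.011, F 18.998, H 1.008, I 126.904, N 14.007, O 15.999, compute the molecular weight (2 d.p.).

First, the molecular formula is C10H14F3IO (counting implicit H from valence).
  C: 10 × 12.011 = 120.110
  F: 3 × 18.998 = 56.994
  H: 14 × 1.008 = 14.112
  I: 1 × 126.904 = 126.904
  O: 1 × 15.999 = 15.999
Sum: 10×12.011 + 3×18.998 + 14×1.008 + 1×126.904 + 1×15.999 = 334.119 → 334.12 g/mol.

334.12 g/mol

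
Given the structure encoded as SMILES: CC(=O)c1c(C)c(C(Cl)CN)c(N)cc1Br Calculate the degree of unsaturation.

Molecular formula: C11H14BrClN2O.
DoU = (2C + 2 + N − H − X) / 2, where X is the halogen count and O/S are ignored.
    = (2·11 + 2 + 2 − 14 − 2) / 2 = 10 / 2 = 5.

5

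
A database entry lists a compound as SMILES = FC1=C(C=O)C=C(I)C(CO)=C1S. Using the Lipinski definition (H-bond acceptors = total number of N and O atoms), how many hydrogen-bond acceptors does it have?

N atoms: 0; O atoms: 2.
Lipinski HBA = 0 + 2 = 2.

2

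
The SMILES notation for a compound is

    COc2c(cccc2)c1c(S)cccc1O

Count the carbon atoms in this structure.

13

Count every carbon token in the SMILES (each C, including those in ring-closure positions and inside branches).
Carbon count: 13.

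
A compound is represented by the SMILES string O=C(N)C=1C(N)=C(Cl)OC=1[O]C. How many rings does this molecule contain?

In SMILES, each pair of matching ring-closure digits denotes one ring-closing bond; the number of such bonds equals the number of independent rings.
Ring-closure bonds here: 1.

1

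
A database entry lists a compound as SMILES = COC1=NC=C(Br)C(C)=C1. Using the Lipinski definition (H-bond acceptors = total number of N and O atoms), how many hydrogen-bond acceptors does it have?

2

N atoms: 1; O atoms: 1.
Lipinski HBA = 1 + 1 = 2.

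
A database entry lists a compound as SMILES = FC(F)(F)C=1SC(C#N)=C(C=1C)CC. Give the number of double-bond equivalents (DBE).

5

Molecular formula: C9H8F3NS.
DoU = (2C + 2 + N − H − X) / 2, where X is the halogen count and O/S are ignored.
    = (2·9 + 2 + 1 − 8 − 3) / 2 = 10 / 2 = 5.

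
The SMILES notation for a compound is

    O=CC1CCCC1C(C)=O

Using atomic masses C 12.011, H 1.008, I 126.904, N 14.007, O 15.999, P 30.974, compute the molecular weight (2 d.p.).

First, the molecular formula is C8H12O2 (counting implicit H from valence).
  C: 8 × 12.011 = 96.088
  H: 12 × 1.008 = 12.096
  O: 2 × 15.999 = 31.998
Sum: 8×12.011 + 12×1.008 + 2×15.999 = 140.182 → 140.18 g/mol.

140.18 g/mol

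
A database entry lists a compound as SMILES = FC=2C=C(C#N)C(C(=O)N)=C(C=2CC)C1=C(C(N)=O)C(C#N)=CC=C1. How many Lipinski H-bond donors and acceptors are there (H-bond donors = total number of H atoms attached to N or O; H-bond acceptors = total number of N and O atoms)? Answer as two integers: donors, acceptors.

Donors: find every N or O and count the H atoms it carries.
  atom 6 (N): bond orders sum to 3 → 0 H
  atom 9 (O): bond orders sum to 2 → 0 H
  atom 10 (N): bond orders sum to 1 → 2 H
  atom 18 (N): bond orders sum to 1 → 2 H
  atom 19 (O): bond orders sum to 2 → 0 H
  atom 22 (N): bond orders sum to 3 → 0 H
Lipinski HBD = 4.
Acceptors: N atoms = 4, O atoms = 2 → HBA = 6.

4, 6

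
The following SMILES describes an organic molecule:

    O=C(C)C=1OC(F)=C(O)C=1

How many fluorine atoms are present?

1

Scan the SMILES for F atoms (remember two-letter symbols like Cl and Br are single atoms).
Fluorine count: 1.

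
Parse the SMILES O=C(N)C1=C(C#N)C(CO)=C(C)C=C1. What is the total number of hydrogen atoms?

10

Walk through each heavy atom and fill implicit hydrogens from standard valence (C 4, N 3, O 2, S 2, halogen 1):
  atom 1: O, bond orders sum to 2 (valence 2) → 0 H
  atom 2: C, bond orders sum to 4 (valence 4) → 0 H
  atom 3: N, bond orders sum to 1 (valence 3) → 2 H
  atom 4: C, bond orders sum to 4 (valence 4) → 0 H
  atom 5: C, bond orders sum to 4 (valence 4) → 0 H
  atom 6: C, bond orders sum to 4 (valence 4) → 0 H
  atom 7: N, bond orders sum to 3 (valence 3) → 0 H
  atom 8: C, bond orders sum to 4 (valence 4) → 0 H
  atom 9: C, bond orders sum to 2 (valence 4) → 2 H
  atom 10: O, bond orders sum to 1 (valence 2) → 1 H
  atom 11: C, bond orders sum to 4 (valence 4) → 0 H
  atom 12: C, bond orders sum to 1 (valence 4) → 3 H
  atom 13: C, bond orders sum to 3 (valence 4) → 1 H
  atom 14: C, bond orders sum to 3 (valence 4) → 1 H
Total hydrogens: 10.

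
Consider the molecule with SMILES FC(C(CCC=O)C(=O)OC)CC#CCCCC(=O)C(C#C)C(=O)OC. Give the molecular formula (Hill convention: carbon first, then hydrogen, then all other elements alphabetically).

Walk through each heavy atom and fill implicit hydrogens from standard valence (C 4, N 3, O 2, S 2, halogen 1):
  atom 1: F (halogen, monovalent) → 0 H
  atom 2: C, bond orders sum to 3 (valence 4) → 1 H
  atom 3: C, bond orders sum to 3 (valence 4) → 1 H
  atom 4: C, bond orders sum to 2 (valence 4) → 2 H
  atom 5: C, bond orders sum to 2 (valence 4) → 2 H
  atom 6: C, bond orders sum to 3 (valence 4) → 1 H
  atom 7: O, bond orders sum to 2 (valence 2) → 0 H
  atom 8: C, bond orders sum to 4 (valence 4) → 0 H
  atom 9: O, bond orders sum to 2 (valence 2) → 0 H
  atom 10: O, bond orders sum to 2 (valence 2) → 0 H
  atom 11: C, bond orders sum to 1 (valence 4) → 3 H
  atom 12: C, bond orders sum to 2 (valence 4) → 2 H
  atom 13: C, bond orders sum to 4 (valence 4) → 0 H
  atom 14: C, bond orders sum to 4 (valence 4) → 0 H
  atom 15: C, bond orders sum to 2 (valence 4) → 2 H
  atom 16: C, bond orders sum to 2 (valence 4) → 2 H
  atom 17: C, bond orders sum to 2 (valence 4) → 2 H
  atom 18: C, bond orders sum to 4 (valence 4) → 0 H
  atom 19: O, bond orders sum to 2 (valence 2) → 0 H
  atom 20: C, bond orders sum to 3 (valence 4) → 1 H
  atom 21: C, bond orders sum to 4 (valence 4) → 0 H
  atom 22: C, bond orders sum to 3 (valence 4) → 1 H
  atom 23: C, bond orders sum to 4 (valence 4) → 0 H
  atom 24: O, bond orders sum to 2 (valence 2) → 0 H
  atom 25: O, bond orders sum to 2 (valence 2) → 0 H
  atom 26: C, bond orders sum to 1 (valence 4) → 3 H
Totals → C:19, H:23, F:1, O:6.
In Hill order: C19H23FO6.

C19H23FO6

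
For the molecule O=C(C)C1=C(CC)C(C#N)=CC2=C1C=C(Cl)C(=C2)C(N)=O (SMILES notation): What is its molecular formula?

Walk through each heavy atom and fill implicit hydrogens from standard valence (C 4, N 3, O 2, S 2, halogen 1):
  atom 1: O, bond orders sum to 2 (valence 2) → 0 H
  atom 2: C, bond orders sum to 4 (valence 4) → 0 H
  atom 3: C, bond orders sum to 1 (valence 4) → 3 H
  atom 4: C, bond orders sum to 4 (valence 4) → 0 H
  atom 5: C, bond orders sum to 4 (valence 4) → 0 H
  atom 6: C, bond orders sum to 2 (valence 4) → 2 H
  atom 7: C, bond orders sum to 1 (valence 4) → 3 H
  atom 8: C, bond orders sum to 4 (valence 4) → 0 H
  atom 9: C, bond orders sum to 4 (valence 4) → 0 H
  atom 10: N, bond orders sum to 3 (valence 3) → 0 H
  atom 11: C, bond orders sum to 3 (valence 4) → 1 H
  atom 12: C, bond orders sum to 4 (valence 4) → 0 H
  atom 13: C, bond orders sum to 4 (valence 4) → 0 H
  atom 14: C, bond orders sum to 3 (valence 4) → 1 H
  atom 15: C, bond orders sum to 4 (valence 4) → 0 H
  atom 16: Cl (halogen, monovalent) → 0 H
  atom 17: C, bond orders sum to 4 (valence 4) → 0 H
  atom 18: C, bond orders sum to 3 (valence 4) → 1 H
  atom 19: C, bond orders sum to 4 (valence 4) → 0 H
  atom 20: N, bond orders sum to 1 (valence 3) → 2 H
  atom 21: O, bond orders sum to 2 (valence 2) → 0 H
Totals → C:16, H:13, Cl:1, N:2, O:2.
In Hill order: C16H13ClN2O2.

C16H13ClN2O2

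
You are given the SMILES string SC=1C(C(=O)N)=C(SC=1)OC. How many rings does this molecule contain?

1

In SMILES, each pair of matching ring-closure digits denotes one ring-closing bond; the number of such bonds equals the number of independent rings.
Ring-closure bonds here: 1.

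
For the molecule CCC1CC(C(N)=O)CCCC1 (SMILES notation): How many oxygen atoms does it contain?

Scan the SMILES for O atoms (remember two-letter symbols like Cl and Br are single atoms).
Oxygen count: 1.

1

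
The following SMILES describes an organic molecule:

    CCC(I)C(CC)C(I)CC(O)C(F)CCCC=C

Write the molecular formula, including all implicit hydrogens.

Walk through each heavy atom and fill implicit hydrogens from standard valence (C 4, N 3, O 2, S 2, halogen 1):
  atom 1: C, bond orders sum to 1 (valence 4) → 3 H
  atom 2: C, bond orders sum to 2 (valence 4) → 2 H
  atom 3: C, bond orders sum to 3 (valence 4) → 1 H
  atom 4: I (halogen, monovalent) → 0 H
  atom 5: C, bond orders sum to 3 (valence 4) → 1 H
  atom 6: C, bond orders sum to 2 (valence 4) → 2 H
  atom 7: C, bond orders sum to 1 (valence 4) → 3 H
  atom 8: C, bond orders sum to 3 (valence 4) → 1 H
  atom 9: I (halogen, monovalent) → 0 H
  atom 10: C, bond orders sum to 2 (valence 4) → 2 H
  atom 11: C, bond orders sum to 3 (valence 4) → 1 H
  atom 12: O, bond orders sum to 1 (valence 2) → 1 H
  atom 13: C, bond orders sum to 3 (valence 4) → 1 H
  atom 14: F (halogen, monovalent) → 0 H
  atom 15: C, bond orders sum to 2 (valence 4) → 2 H
  atom 16: C, bond orders sum to 2 (valence 4) → 2 H
  atom 17: C, bond orders sum to 2 (valence 4) → 2 H
  atom 18: C, bond orders sum to 3 (valence 4) → 1 H
  atom 19: C, bond orders sum to 2 (valence 4) → 2 H
Totals → C:15, H:27, F:1, I:2, O:1.

C15H27FI2O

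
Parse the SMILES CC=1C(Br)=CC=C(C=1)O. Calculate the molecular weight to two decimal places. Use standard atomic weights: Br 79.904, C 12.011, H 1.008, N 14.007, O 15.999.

First, the molecular formula is C7H7BrO (counting implicit H from valence).
  Br: 1 × 79.904 = 79.904
  C: 7 × 12.011 = 84.077
  H: 7 × 1.008 = 7.056
  O: 1 × 15.999 = 15.999
Sum: 1×79.904 + 7×12.011 + 7×1.008 + 1×15.999 = 187.036 → 187.04 g/mol.

187.04 g/mol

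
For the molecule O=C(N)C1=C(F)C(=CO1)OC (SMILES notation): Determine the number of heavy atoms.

11

Every atom symbol written in the SMILES (organic subset) is one heavy atom; implicit H are not written.
Heavy atoms by element → C:6, F:1, N:1, O:3.
Total: 11.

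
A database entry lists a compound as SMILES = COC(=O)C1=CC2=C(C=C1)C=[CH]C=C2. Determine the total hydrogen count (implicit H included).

10

Walk through each heavy atom and fill implicit hydrogens from standard valence (C 4, N 3, O 2, S 2, halogen 1):
  atom 1: C, bond orders sum to 1 (valence 4) → 3 H
  atom 2: O, bond orders sum to 2 (valence 2) → 0 H
  atom 3: C, bond orders sum to 4 (valence 4) → 0 H
  atom 4: O, bond orders sum to 2 (valence 2) → 0 H
  atom 5: C, bond orders sum to 4 (valence 4) → 0 H
  atom 6: C, bond orders sum to 3 (valence 4) → 1 H
  atom 7: C, bond orders sum to 4 (valence 4) → 0 H
  atom 8: C, bond orders sum to 4 (valence 4) → 0 H
  atom 9: C, bond orders sum to 3 (valence 4) → 1 H
  atom 10: C, bond orders sum to 3 (valence 4) → 1 H
  atom 11: C, bond orders sum to 3 (valence 4) → 1 H
  atom 12: C with explicit H count 1
  atom 13: C, bond orders sum to 3 (valence 4) → 1 H
  atom 14: C, bond orders sum to 3 (valence 4) → 1 H
Total hydrogens: 10.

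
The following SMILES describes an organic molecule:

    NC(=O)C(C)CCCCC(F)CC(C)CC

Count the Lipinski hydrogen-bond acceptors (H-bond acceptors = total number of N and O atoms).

N atoms: 1; O atoms: 1.
Lipinski HBA = 1 + 1 = 2.

2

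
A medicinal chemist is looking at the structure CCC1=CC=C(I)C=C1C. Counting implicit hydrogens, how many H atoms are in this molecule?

Walk through each heavy atom and fill implicit hydrogens from standard valence (C 4, N 3, O 2, S 2, halogen 1):
  atom 1: C, bond orders sum to 1 (valence 4) → 3 H
  atom 2: C, bond orders sum to 2 (valence 4) → 2 H
  atom 3: C, bond orders sum to 4 (valence 4) → 0 H
  atom 4: C, bond orders sum to 3 (valence 4) → 1 H
  atom 5: C, bond orders sum to 3 (valence 4) → 1 H
  atom 6: C, bond orders sum to 4 (valence 4) → 0 H
  atom 7: I (halogen, monovalent) → 0 H
  atom 8: C, bond orders sum to 3 (valence 4) → 1 H
  atom 9: C, bond orders sum to 4 (valence 4) → 0 H
  atom 10: C, bond orders sum to 1 (valence 4) → 3 H
Total hydrogens: 11.

11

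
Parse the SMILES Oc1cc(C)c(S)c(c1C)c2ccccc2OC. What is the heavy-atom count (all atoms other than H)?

18

Every atom symbol written in the SMILES (organic subset) is one heavy atom; implicit H are not written.
Heavy atoms by element → C:15, O:2, S:1.
Total: 18.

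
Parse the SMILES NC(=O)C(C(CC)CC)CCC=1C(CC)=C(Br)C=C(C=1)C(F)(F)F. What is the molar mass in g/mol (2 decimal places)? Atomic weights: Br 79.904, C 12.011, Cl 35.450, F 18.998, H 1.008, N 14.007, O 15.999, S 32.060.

408.30 g/mol

First, the molecular formula is C18H25BrF3NO (counting implicit H from valence).
  Br: 1 × 79.904 = 79.904
  C: 18 × 12.011 = 216.198
  F: 3 × 18.998 = 56.994
  H: 25 × 1.008 = 25.200
  N: 1 × 14.007 = 14.007
  O: 1 × 15.999 = 15.999
Sum: 1×79.904 + 18×12.011 + 3×18.998 + 25×1.008 + 1×14.007 + 1×15.999 = 408.302 → 408.30 g/mol.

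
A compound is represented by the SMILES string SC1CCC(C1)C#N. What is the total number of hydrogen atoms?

Walk through each heavy atom and fill implicit hydrogens from standard valence (C 4, N 3, O 2, S 2, halogen 1):
  atom 1: S, bond orders sum to 1 (valence 2) → 1 H
  atom 2: C, bond orders sum to 3 (valence 4) → 1 H
  atom 3: C, bond orders sum to 2 (valence 4) → 2 H
  atom 4: C, bond orders sum to 2 (valence 4) → 2 H
  atom 5: C, bond orders sum to 3 (valence 4) → 1 H
  atom 6: C, bond orders sum to 2 (valence 4) → 2 H
  atom 7: C, bond orders sum to 4 (valence 4) → 0 H
  atom 8: N, bond orders sum to 3 (valence 3) → 0 H
Total hydrogens: 9.

9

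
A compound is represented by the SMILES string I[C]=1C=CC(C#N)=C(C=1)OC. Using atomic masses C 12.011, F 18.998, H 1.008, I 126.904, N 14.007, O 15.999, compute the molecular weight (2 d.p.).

First, the molecular formula is C8H6INO (counting implicit H from valence).
  C: 8 × 12.011 = 96.088
  H: 6 × 1.008 = 6.048
  I: 1 × 126.904 = 126.904
  N: 1 × 14.007 = 14.007
  O: 1 × 15.999 = 15.999
Sum: 8×12.011 + 6×1.008 + 1×126.904 + 1×14.007 + 1×15.999 = 259.046 → 259.05 g/mol.

259.05 g/mol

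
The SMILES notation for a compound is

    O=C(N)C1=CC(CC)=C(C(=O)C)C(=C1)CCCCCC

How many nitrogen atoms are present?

Scan the SMILES for N atoms (remember two-letter symbols like Cl and Br are single atoms).
Nitrogen count: 1.

1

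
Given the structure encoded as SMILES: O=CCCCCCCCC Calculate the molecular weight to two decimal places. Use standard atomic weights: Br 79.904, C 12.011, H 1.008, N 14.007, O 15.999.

142.24 g/mol

First, the molecular formula is C9H18O (counting implicit H from valence).
  C: 9 × 12.011 = 108.099
  H: 18 × 1.008 = 18.144
  O: 1 × 15.999 = 15.999
Sum: 9×12.011 + 18×1.008 + 1×15.999 = 142.242 → 142.24 g/mol.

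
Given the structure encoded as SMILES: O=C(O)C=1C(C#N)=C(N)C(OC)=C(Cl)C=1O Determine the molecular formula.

Walk through each heavy atom and fill implicit hydrogens from standard valence (C 4, N 3, O 2, S 2, halogen 1):
  atom 1: O, bond orders sum to 2 (valence 2) → 0 H
  atom 2: C, bond orders sum to 4 (valence 4) → 0 H
  atom 3: O, bond orders sum to 1 (valence 2) → 1 H
  atom 4: C, bond orders sum to 4 (valence 4) → 0 H
  atom 5: C, bond orders sum to 4 (valence 4) → 0 H
  atom 6: C, bond orders sum to 4 (valence 4) → 0 H
  atom 7: N, bond orders sum to 3 (valence 3) → 0 H
  atom 8: C, bond orders sum to 4 (valence 4) → 0 H
  atom 9: N, bond orders sum to 1 (valence 3) → 2 H
  atom 10: C, bond orders sum to 4 (valence 4) → 0 H
  atom 11: O, bond orders sum to 2 (valence 2) → 0 H
  atom 12: C, bond orders sum to 1 (valence 4) → 3 H
  atom 13: C, bond orders sum to 4 (valence 4) → 0 H
  atom 14: Cl (halogen, monovalent) → 0 H
  atom 15: C, bond orders sum to 4 (valence 4) → 0 H
  atom 16: O, bond orders sum to 1 (valence 2) → 1 H
Totals → C:9, H:7, Cl:1, N:2, O:4.
In Hill order: C9H7ClN2O4.

C9H7ClN2O4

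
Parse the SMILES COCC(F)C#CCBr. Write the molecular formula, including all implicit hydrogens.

C6H8BrFO

Walk through each heavy atom and fill implicit hydrogens from standard valence (C 4, N 3, O 2, S 2, halogen 1):
  atom 1: C, bond orders sum to 1 (valence 4) → 3 H
  atom 2: O, bond orders sum to 2 (valence 2) → 0 H
  atom 3: C, bond orders sum to 2 (valence 4) → 2 H
  atom 4: C, bond orders sum to 3 (valence 4) → 1 H
  atom 5: F (halogen, monovalent) → 0 H
  atom 6: C, bond orders sum to 4 (valence 4) → 0 H
  atom 7: C, bond orders sum to 4 (valence 4) → 0 H
  atom 8: C, bond orders sum to 2 (valence 4) → 2 H
  atom 9: Br (halogen, monovalent) → 0 H
Totals → C:6, H:8, Br:1, F:1, O:1.
In Hill order: C6H8BrFO.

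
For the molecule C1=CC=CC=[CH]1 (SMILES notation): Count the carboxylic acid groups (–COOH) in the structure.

0

Scan the SMILES for the carboxylic acid motif — none present.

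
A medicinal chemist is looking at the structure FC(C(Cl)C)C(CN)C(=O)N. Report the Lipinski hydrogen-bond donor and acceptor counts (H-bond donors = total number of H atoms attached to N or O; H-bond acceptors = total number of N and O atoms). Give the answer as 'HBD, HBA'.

4, 3

Donors: find every N or O and count the H atoms it carries.
  atom 8 (N): bond orders sum to 1 → 2 H
  atom 10 (O): bond orders sum to 2 → 0 H
  atom 11 (N): bond orders sum to 1 → 2 H
Lipinski HBD = 4.
Acceptors: N atoms = 2, O atoms = 1 → HBA = 3.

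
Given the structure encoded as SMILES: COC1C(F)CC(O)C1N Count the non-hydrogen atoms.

10

Every atom symbol written in the SMILES (organic subset) is one heavy atom; implicit H are not written.
Heavy atoms by element → C:6, F:1, N:1, O:2.
Total: 10.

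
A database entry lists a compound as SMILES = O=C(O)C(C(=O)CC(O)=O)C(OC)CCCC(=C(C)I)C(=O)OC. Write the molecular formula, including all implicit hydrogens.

C15H21IO8

Walk through each heavy atom and fill implicit hydrogens from standard valence (C 4, N 3, O 2, S 2, halogen 1):
  atom 1: O, bond orders sum to 2 (valence 2) → 0 H
  atom 2: C, bond orders sum to 4 (valence 4) → 0 H
  atom 3: O, bond orders sum to 1 (valence 2) → 1 H
  atom 4: C, bond orders sum to 3 (valence 4) → 1 H
  atom 5: C, bond orders sum to 4 (valence 4) → 0 H
  atom 6: O, bond orders sum to 2 (valence 2) → 0 H
  atom 7: C, bond orders sum to 2 (valence 4) → 2 H
  atom 8: C, bond orders sum to 4 (valence 4) → 0 H
  atom 9: O, bond orders sum to 1 (valence 2) → 1 H
  atom 10: O, bond orders sum to 2 (valence 2) → 0 H
  atom 11: C, bond orders sum to 3 (valence 4) → 1 H
  atom 12: O, bond orders sum to 2 (valence 2) → 0 H
  atom 13: C, bond orders sum to 1 (valence 4) → 3 H
  atom 14: C, bond orders sum to 2 (valence 4) → 2 H
  atom 15: C, bond orders sum to 2 (valence 4) → 2 H
  atom 16: C, bond orders sum to 2 (valence 4) → 2 H
  atom 17: C, bond orders sum to 4 (valence 4) → 0 H
  atom 18: C, bond orders sum to 4 (valence 4) → 0 H
  atom 19: C, bond orders sum to 1 (valence 4) → 3 H
  atom 20: I (halogen, monovalent) → 0 H
  atom 21: C, bond orders sum to 4 (valence 4) → 0 H
  atom 22: O, bond orders sum to 2 (valence 2) → 0 H
  atom 23: O, bond orders sum to 2 (valence 2) → 0 H
  atom 24: C, bond orders sum to 1 (valence 4) → 3 H
Totals → C:15, H:21, I:1, O:8.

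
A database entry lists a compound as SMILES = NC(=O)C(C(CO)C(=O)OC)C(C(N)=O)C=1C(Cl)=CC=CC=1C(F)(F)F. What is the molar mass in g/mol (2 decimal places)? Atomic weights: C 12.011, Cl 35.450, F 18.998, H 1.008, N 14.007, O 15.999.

First, the molecular formula is C15H16ClF3N2O5 (counting implicit H from valence).
  C: 15 × 12.011 = 180.165
  Cl: 1 × 35.450 = 35.450
  F: 3 × 18.998 = 56.994
  H: 16 × 1.008 = 16.128
  N: 2 × 14.007 = 28.014
  O: 5 × 15.999 = 79.995
Sum: 15×12.011 + 1×35.450 + 3×18.998 + 16×1.008 + 2×14.007 + 5×15.999 = 396.746 → 396.75 g/mol.

396.75 g/mol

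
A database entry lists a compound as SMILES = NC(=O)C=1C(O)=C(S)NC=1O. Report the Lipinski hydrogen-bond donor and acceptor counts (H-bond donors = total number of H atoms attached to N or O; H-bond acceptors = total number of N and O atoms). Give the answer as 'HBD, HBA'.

5, 5

Donors: find every N or O and count the H atoms it carries.
  atom 1 (N): bond orders sum to 1 → 2 H
  atom 3 (O): bond orders sum to 2 → 0 H
  atom 6 (O): bond orders sum to 1 → 1 H
  atom 9 (N): bond orders sum to 2 → 1 H
  atom 11 (O): bond orders sum to 1 → 1 H
Lipinski HBD = 5.
Acceptors: N atoms = 2, O atoms = 3 → HBA = 5.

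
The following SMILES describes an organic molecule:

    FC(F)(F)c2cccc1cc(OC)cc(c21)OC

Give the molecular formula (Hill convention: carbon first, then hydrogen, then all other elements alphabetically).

C13H11F3O2

Walk through each heavy atom and fill implicit hydrogens from standard valence (C 4, N 3, O 2, S 2, halogen 1); for lowercase aromatic atoms, an aromatic c carries 1 H when it has two neighbours and 0 H with three, and aromatic n carries 0 H:
  atom 1: F (halogen, monovalent) → 0 H
  atom 2: C, bond orders sum to 4 (valence 4) → 0 H
  atom 3: F (halogen, monovalent) → 0 H
  atom 4: F (halogen, monovalent) → 0 H
  atom 5: aromatic c, 3 neighbours → 0 H
  atom 6: aromatic c, 2 neighbours → 1 H
  atom 7: aromatic c, 2 neighbours → 1 H
  atom 8: aromatic c, 2 neighbours → 1 H
  atom 9: aromatic c, 3 neighbours → 0 H
  atom 10: aromatic c, 2 neighbours → 1 H
  atom 11: aromatic c, 3 neighbours → 0 H
  atom 12: O, bond orders sum to 2 (valence 2) → 0 H
  atom 13: C, bond orders sum to 1 (valence 4) → 3 H
  atom 14: aromatic c, 2 neighbours → 1 H
  atom 15: aromatic c, 3 neighbours → 0 H
  atom 16: aromatic c, 3 neighbours → 0 H
  atom 17: O, bond orders sum to 2 (valence 2) → 0 H
  atom 18: C, bond orders sum to 1 (valence 4) → 3 H
Totals → C:13, H:11, F:3, O:2.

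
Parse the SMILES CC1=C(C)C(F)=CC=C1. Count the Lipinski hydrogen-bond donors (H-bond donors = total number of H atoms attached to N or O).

Donors: find every N or O and count the H atoms it carries.
  (no N or O atoms present)
Lipinski HBD = 0.

0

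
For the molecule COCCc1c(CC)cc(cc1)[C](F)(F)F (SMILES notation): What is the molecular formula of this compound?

Walk through each heavy atom and fill implicit hydrogens from standard valence (C 4, N 3, O 2, S 2, halogen 1); for lowercase aromatic atoms, an aromatic c carries 1 H when it has two neighbours and 0 H with three, and aromatic n carries 0 H:
  atom 1: C, bond orders sum to 1 (valence 4) → 3 H
  atom 2: O, bond orders sum to 2 (valence 2) → 0 H
  atom 3: C, bond orders sum to 2 (valence 4) → 2 H
  atom 4: C, bond orders sum to 2 (valence 4) → 2 H
  atom 5: aromatic c, 3 neighbours → 0 H
  atom 6: aromatic c, 3 neighbours → 0 H
  atom 7: C, bond orders sum to 2 (valence 4) → 2 H
  atom 8: C, bond orders sum to 1 (valence 4) → 3 H
  atom 9: aromatic c, 2 neighbours → 1 H
  atom 10: aromatic c, 3 neighbours → 0 H
  atom 11: aromatic c, 2 neighbours → 1 H
  atom 12: aromatic c, 2 neighbours → 1 H
  atom 13: C with explicit H count 0
  atom 14: F (halogen, monovalent) → 0 H
  atom 15: F (halogen, monovalent) → 0 H
  atom 16: F (halogen, monovalent) → 0 H
Totals → C:12, H:15, F:3, O:1.
In Hill order: C12H15F3O.

C12H15F3O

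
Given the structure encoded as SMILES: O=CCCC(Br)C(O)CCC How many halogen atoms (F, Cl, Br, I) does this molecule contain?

1

Halogen atoms appear at heavy-atom position 6 (1×Br).
Other groups present: 1 aldehyde, 1 hydroxyl.
Halogen count: 1.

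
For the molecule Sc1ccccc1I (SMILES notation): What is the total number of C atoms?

6

Count every carbon token in the SMILES (each C, including those in ring-closure positions and inside branches).
Carbon count: 6.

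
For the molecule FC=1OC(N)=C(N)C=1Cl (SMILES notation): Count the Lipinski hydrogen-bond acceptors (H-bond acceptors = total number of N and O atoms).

3

N atoms: 2; O atoms: 1.
Lipinski HBA = 2 + 1 = 3.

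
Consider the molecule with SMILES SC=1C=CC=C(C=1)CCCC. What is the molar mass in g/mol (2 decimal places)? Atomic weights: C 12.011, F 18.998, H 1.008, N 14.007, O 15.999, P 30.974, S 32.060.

First, the molecular formula is C10H14S (counting implicit H from valence).
  C: 10 × 12.011 = 120.110
  H: 14 × 1.008 = 14.112
  S: 1 × 32.060 = 32.060
Sum: 10×12.011 + 14×1.008 + 1×32.060 = 166.282 → 166.28 g/mol.

166.28 g/mol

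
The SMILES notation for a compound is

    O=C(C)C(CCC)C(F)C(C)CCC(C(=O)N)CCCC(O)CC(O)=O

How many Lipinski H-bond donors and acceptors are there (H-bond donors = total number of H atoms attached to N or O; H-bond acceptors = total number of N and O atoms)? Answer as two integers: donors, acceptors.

4, 6

Donors: find every N or O and count the H atoms it carries.
  atom 1 (O): bond orders sum to 2 → 0 H
  atom 16 (O): bond orders sum to 2 → 0 H
  atom 17 (N): bond orders sum to 1 → 2 H
  atom 22 (O): bond orders sum to 1 → 1 H
  atom 25 (O): bond orders sum to 1 → 1 H
  atom 26 (O): bond orders sum to 2 → 0 H
Lipinski HBD = 4.
Acceptors: N atoms = 1, O atoms = 5 → HBA = 6.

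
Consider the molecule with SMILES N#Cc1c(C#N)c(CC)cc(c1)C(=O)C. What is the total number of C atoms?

12

Count every carbon token in the SMILES (each C, including those in ring-closure positions and inside branches).
Carbon count: 12.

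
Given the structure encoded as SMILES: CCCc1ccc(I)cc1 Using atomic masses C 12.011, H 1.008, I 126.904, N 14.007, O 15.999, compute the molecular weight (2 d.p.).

246.09 g/mol

First, the molecular formula is C9H11I (counting implicit H from valence).
  C: 9 × 12.011 = 108.099
  H: 11 × 1.008 = 11.088
  I: 1 × 126.904 = 126.904
Sum: 9×12.011 + 11×1.008 + 1×126.904 = 246.091 → 246.09 g/mol.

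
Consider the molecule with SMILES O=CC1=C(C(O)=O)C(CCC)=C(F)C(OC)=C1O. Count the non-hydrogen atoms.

Every atom symbol written in the SMILES (organic subset) is one heavy atom; implicit H are not written.
Heavy atoms by element → C:12, F:1, O:5.
Total: 18.

18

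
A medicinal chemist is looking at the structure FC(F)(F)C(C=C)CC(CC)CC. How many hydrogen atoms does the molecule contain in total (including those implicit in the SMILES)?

17

Walk through each heavy atom and fill implicit hydrogens from standard valence (C 4, N 3, O 2, S 2, halogen 1):
  atom 1: F (halogen, monovalent) → 0 H
  atom 2: C, bond orders sum to 4 (valence 4) → 0 H
  atom 3: F (halogen, monovalent) → 0 H
  atom 4: F (halogen, monovalent) → 0 H
  atom 5: C, bond orders sum to 3 (valence 4) → 1 H
  atom 6: C, bond orders sum to 3 (valence 4) → 1 H
  atom 7: C, bond orders sum to 2 (valence 4) → 2 H
  atom 8: C, bond orders sum to 2 (valence 4) → 2 H
  atom 9: C, bond orders sum to 3 (valence 4) → 1 H
  atom 10: C, bond orders sum to 2 (valence 4) → 2 H
  atom 11: C, bond orders sum to 1 (valence 4) → 3 H
  atom 12: C, bond orders sum to 2 (valence 4) → 2 H
  atom 13: C, bond orders sum to 1 (valence 4) → 3 H
Total hydrogens: 17.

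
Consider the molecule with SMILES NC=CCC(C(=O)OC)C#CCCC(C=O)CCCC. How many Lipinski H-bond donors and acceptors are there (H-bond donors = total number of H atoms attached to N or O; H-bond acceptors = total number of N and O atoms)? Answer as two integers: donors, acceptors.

Donors: find every N or O and count the H atoms it carries.
  atom 1 (N): bond orders sum to 1 → 2 H
  atom 7 (O): bond orders sum to 2 → 0 H
  atom 8 (O): bond orders sum to 2 → 0 H
  atom 16 (O): bond orders sum to 2 → 0 H
Lipinski HBD = 2.
Acceptors: N atoms = 1, O atoms = 3 → HBA = 4.

2, 4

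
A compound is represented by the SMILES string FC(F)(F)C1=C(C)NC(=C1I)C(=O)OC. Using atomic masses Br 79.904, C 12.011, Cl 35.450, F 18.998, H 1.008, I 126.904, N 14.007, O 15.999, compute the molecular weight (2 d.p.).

First, the molecular formula is C8H7F3INO2 (counting implicit H from valence).
  C: 8 × 12.011 = 96.088
  F: 3 × 18.998 = 56.994
  H: 7 × 1.008 = 7.056
  I: 1 × 126.904 = 126.904
  N: 1 × 14.007 = 14.007
  O: 2 × 15.999 = 31.998
Sum: 8×12.011 + 3×18.998 + 7×1.008 + 1×126.904 + 1×14.007 + 2×15.999 = 333.047 → 333.05 g/mol.

333.05 g/mol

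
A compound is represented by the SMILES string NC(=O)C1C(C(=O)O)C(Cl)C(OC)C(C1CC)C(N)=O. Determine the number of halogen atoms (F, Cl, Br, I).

1

Halogen atoms appear at heavy-atom position 10 (1×Cl).
Other groups present: 2 amide, 1 carboxylic acid, 1 ether.
Halogen count: 1.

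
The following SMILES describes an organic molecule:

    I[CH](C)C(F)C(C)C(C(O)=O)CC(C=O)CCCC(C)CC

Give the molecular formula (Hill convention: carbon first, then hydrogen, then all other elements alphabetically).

C17H30FIO3

Walk through each heavy atom and fill implicit hydrogens from standard valence (C 4, N 3, O 2, S 2, halogen 1):
  atom 1: I (halogen, monovalent) → 0 H
  atom 2: C with explicit H count 1
  atom 3: C, bond orders sum to 1 (valence 4) → 3 H
  atom 4: C, bond orders sum to 3 (valence 4) → 1 H
  atom 5: F (halogen, monovalent) → 0 H
  atom 6: C, bond orders sum to 3 (valence 4) → 1 H
  atom 7: C, bond orders sum to 1 (valence 4) → 3 H
  atom 8: C, bond orders sum to 3 (valence 4) → 1 H
  atom 9: C, bond orders sum to 4 (valence 4) → 0 H
  atom 10: O, bond orders sum to 1 (valence 2) → 1 H
  atom 11: O, bond orders sum to 2 (valence 2) → 0 H
  atom 12: C, bond orders sum to 2 (valence 4) → 2 H
  atom 13: C, bond orders sum to 3 (valence 4) → 1 H
  atom 14: C, bond orders sum to 3 (valence 4) → 1 H
  atom 15: O, bond orders sum to 2 (valence 2) → 0 H
  atom 16: C, bond orders sum to 2 (valence 4) → 2 H
  atom 17: C, bond orders sum to 2 (valence 4) → 2 H
  atom 18: C, bond orders sum to 2 (valence 4) → 2 H
  atom 19: C, bond orders sum to 3 (valence 4) → 1 H
  atom 20: C, bond orders sum to 1 (valence 4) → 3 H
  atom 21: C, bond orders sum to 2 (valence 4) → 2 H
  atom 22: C, bond orders sum to 1 (valence 4) → 3 H
Totals → C:17, H:30, F:1, I:1, O:3.
In Hill order: C17H30FIO3.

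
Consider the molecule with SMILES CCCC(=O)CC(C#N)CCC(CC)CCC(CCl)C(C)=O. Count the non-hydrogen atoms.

22

Every atom symbol written in the SMILES (organic subset) is one heavy atom; implicit H are not written.
Heavy atoms by element → C:18, Cl:1, N:1, O:2.
Total: 22.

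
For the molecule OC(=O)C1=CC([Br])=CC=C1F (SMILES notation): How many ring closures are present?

1

In SMILES, each pair of matching ring-closure digits denotes one ring-closing bond; the number of such bonds equals the number of independent rings.
Ring-closure bonds here: 1.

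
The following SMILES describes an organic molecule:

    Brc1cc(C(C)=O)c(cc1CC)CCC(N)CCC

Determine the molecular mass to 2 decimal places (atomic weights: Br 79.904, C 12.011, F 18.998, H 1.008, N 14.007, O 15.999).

First, the molecular formula is C16H24BrNO (counting implicit H from valence).
  Br: 1 × 79.904 = 79.904
  C: 16 × 12.011 = 192.176
  H: 24 × 1.008 = 24.192
  N: 1 × 14.007 = 14.007
  O: 1 × 15.999 = 15.999
Sum: 1×79.904 + 16×12.011 + 24×1.008 + 1×14.007 + 1×15.999 = 326.278 → 326.28 g/mol.

326.28 g/mol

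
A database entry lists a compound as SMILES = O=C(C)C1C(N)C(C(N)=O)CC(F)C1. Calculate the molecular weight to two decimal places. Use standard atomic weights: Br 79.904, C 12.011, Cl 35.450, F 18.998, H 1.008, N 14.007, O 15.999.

First, the molecular formula is C9H15FN2O2 (counting implicit H from valence).
  C: 9 × 12.011 = 108.099
  F: 1 × 18.998 = 18.998
  H: 15 × 1.008 = 15.120
  N: 2 × 14.007 = 28.014
  O: 2 × 15.999 = 31.998
Sum: 9×12.011 + 1×18.998 + 15×1.008 + 2×14.007 + 2×15.999 = 202.229 → 202.23 g/mol.

202.23 g/mol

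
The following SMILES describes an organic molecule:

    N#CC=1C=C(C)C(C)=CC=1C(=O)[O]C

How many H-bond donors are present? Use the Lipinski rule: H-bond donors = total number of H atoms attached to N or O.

0

Donors: find every N or O and count the H atoms it carries.
  atom 1 (N): bond orders sum to 3 → 0 H
  atom 12 (O): bond orders sum to 2 → 0 H
  atom 13 (O): bond orders sum to 2 → 0 H
Lipinski HBD = 0.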